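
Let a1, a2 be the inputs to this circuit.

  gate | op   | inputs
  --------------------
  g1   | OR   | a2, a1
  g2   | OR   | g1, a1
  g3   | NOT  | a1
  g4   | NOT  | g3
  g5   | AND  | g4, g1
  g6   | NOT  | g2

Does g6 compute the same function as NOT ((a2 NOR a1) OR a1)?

No

g1 = a2 OR a1
g2 = g1 OR a1 = (a2 OR a1) OR a1
g6 = NOT g2 = NOT ((a2 OR a1) OR a1)
At a1=0, a2=0: circuit gives 1, formula gives 0.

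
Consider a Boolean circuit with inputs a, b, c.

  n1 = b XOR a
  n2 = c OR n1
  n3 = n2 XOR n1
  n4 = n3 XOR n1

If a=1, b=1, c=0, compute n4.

n1 = 1 XOR 1 = 0
n2 = 0 OR 0 = 0
n3 = 0 XOR 0 = 0
n4 = 0 XOR 0 = 0

0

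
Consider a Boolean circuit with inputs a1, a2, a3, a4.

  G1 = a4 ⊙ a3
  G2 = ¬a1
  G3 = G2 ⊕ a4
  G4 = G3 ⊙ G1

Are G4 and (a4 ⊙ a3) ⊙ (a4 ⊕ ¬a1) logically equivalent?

G1 = a4 ⊙ a3
G2 = ¬a1
G3 = G2 ⊕ a4 = ¬a1 ⊕ a4
G4 = G3 ⊙ G1 = (¬a1 ⊕ a4) ⊙ (a4 ⊙ a3)
At a1=0, a2=0, a3=1, a4=0: circuit gives 0, formula gives 0.
At a1=0, a2=0, a3=0, a4=0: circuit gives 1, formula gives 1.
Agrees on all 16 inputs.

Yes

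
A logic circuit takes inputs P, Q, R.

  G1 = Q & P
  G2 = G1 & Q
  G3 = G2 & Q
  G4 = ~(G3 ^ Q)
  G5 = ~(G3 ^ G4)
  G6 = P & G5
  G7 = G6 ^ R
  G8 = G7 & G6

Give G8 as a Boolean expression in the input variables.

((P & (~((((Q & P) & Q) & Q) ^ (~((((Q & P) & Q) & Q) ^ Q))))) ^ R) & (P & (~((((Q & P) & Q) & Q) ^ (~((((Q & P) & Q) & Q) ^ Q)))))

G1 = Q & P
G2 = G1 & Q = (Q & P) & Q
G3 = G2 & Q = ((Q & P) & Q) & Q
G4 = ~(G3 ^ Q) = ~((((Q & P) & Q) & Q) ^ Q)
G5 = ~(G3 ^ G4) = ~((((Q & P) & Q) & Q) ^ (~((((Q & P) & Q) & Q) ^ Q)))
G6 = P & G5 = P & (~((((Q & P) & Q) & Q) ^ (~((((Q & P) & Q) & Q) ^ Q))))
G7 = G6 ^ R = (P & (~((((Q & P) & Q) & Q) ^ (~((((Q & P) & Q) & Q) ^ Q))))) ^ R
G8 = G7 & G6 = ((P & (~((((Q & P) & Q) & Q) ^ (~((((Q & P) & Q) & Q) ^ Q))))) ^ R) & (P & (~((((Q & P) & Q) & Q) ^ (~((((Q & P) & Q) & Q) ^ Q)))))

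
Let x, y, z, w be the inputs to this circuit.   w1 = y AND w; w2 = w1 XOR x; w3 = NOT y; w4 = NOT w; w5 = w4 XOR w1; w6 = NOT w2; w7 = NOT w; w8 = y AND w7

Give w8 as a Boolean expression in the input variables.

y AND NOT w

w7 = NOT w
w8 = y AND w7 = y AND NOT w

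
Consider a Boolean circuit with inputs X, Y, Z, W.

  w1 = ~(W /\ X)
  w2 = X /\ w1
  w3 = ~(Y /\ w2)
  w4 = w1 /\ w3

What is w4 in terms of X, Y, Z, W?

(~(W /\ X)) /\ (~(Y /\ (X /\ (~(W /\ X)))))

w1 = ~(W /\ X)
w2 = X /\ w1 = X /\ (~(W /\ X))
w3 = ~(Y /\ w2) = ~(Y /\ (X /\ (~(W /\ X))))
w4 = w1 /\ w3 = (~(W /\ X)) /\ (~(Y /\ (X /\ (~(W /\ X)))))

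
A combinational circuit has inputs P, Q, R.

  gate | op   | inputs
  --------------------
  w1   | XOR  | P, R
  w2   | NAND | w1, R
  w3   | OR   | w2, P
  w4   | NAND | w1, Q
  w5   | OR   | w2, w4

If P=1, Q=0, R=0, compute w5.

w1 = 1 XOR 0 = 1
w2 = 1 NAND 0 = 1
w4 = 1 NAND 0 = 1
w5 = 1 OR 1 = 1

1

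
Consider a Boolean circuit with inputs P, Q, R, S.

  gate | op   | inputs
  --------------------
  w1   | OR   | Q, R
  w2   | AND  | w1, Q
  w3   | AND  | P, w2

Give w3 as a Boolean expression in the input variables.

w1 = Q OR R
w2 = w1 AND Q = (Q OR R) AND Q
w3 = P AND w2 = P AND ((Q OR R) AND Q)

P AND ((Q OR R) AND Q)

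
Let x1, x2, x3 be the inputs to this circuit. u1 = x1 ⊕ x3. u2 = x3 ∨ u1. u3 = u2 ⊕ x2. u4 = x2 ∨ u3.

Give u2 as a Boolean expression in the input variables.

x3 ∨ (x1 ⊕ x3)

u1 = x1 ⊕ x3
u2 = x3 ∨ u1 = x3 ∨ (x1 ⊕ x3)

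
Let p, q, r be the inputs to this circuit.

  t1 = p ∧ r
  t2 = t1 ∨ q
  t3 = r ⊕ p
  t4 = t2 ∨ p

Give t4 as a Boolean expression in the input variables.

((p ∧ r) ∨ q) ∨ p

t1 = p ∧ r
t2 = t1 ∨ q = (p ∧ r) ∨ q
t4 = t2 ∨ p = ((p ∧ r) ∨ q) ∨ p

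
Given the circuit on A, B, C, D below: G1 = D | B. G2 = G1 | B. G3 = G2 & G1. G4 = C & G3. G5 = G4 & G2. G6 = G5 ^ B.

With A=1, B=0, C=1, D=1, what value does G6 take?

G1 = 1 | 0 = 1
G2 = 1 | 0 = 1
G3 = 1 & 1 = 1
G4 = 1 & 1 = 1
G5 = 1 & 1 = 1
G6 = 1 ^ 0 = 1

1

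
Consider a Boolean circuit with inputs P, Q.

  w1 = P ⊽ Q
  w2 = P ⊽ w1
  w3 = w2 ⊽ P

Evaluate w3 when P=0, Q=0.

1

w1 = 0 ⊽ 0 = 1
w2 = 0 ⊽ 1 = 0
w3 = 0 ⊽ 0 = 1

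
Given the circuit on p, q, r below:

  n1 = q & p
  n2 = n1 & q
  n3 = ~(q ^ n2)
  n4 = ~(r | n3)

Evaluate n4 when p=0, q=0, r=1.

n1 = 0 & 0 = 0
n2 = 0 & 0 = 0
n3 = ~(0 ^ 0) = 1
n4 = ~(1 | 1) = 0

0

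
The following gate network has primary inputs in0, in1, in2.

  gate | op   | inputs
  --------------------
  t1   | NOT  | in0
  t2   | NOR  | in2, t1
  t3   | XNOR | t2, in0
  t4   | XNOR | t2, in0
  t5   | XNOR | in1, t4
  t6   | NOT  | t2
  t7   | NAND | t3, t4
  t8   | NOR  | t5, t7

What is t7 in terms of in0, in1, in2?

t1 = NOT in0
t2 = in2 NOR t1 = in2 NOR NOT in0
t3 = t2 XNOR in0 = (in2 NOR NOT in0) XNOR in0
t4 = t2 XNOR in0 = (in2 NOR NOT in0) XNOR in0
t7 = t3 NAND t4 = ((in2 NOR NOT in0) XNOR in0) NAND ((in2 NOR NOT in0) XNOR in0)

((in2 NOR NOT in0) XNOR in0) NAND ((in2 NOR NOT in0) XNOR in0)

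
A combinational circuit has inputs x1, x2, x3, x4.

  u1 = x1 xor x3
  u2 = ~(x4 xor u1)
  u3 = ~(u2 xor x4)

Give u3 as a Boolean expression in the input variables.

u1 = x1 xor x3
u2 = ~(x4 xor u1) = ~(x4 xor (x1 xor x3))
u3 = ~(u2 xor x4) = ~((~(x4 xor (x1 xor x3))) xor x4)

~((~(x4 xor (x1 xor x3))) xor x4)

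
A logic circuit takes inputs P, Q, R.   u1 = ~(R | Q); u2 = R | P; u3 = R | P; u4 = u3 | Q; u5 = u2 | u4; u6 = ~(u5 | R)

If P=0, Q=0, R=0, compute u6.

1

u2 = 0 | 0 = 0
u3 = 0 | 0 = 0
u4 = 0 | 0 = 0
u5 = 0 | 0 = 0
u6 = ~(0 | 0) = 1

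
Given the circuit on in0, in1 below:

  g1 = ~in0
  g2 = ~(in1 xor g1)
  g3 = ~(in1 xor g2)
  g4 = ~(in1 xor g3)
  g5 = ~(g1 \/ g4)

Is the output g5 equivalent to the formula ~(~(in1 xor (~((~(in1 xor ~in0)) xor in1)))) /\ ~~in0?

g1 = ~in0
g2 = ~(in1 xor g1) = ~(in1 xor ~in0)
g3 = ~(in1 xor g2) = ~(in1 xor (~(in1 xor ~in0)))
g4 = ~(in1 xor g3) = ~(in1 xor (~(in1 xor (~(in1 xor ~in0)))))
g5 = ~(g1 \/ g4) = ~(~in0 \/ (~(in1 xor (~(in1 xor (~(in1 xor ~in0)))))))
At in0=0, in1=0: circuit gives 0, formula gives 0.
At in0=1, in1=1: circuit gives 1, formula gives 1.
Agrees on all 4 inputs.

Yes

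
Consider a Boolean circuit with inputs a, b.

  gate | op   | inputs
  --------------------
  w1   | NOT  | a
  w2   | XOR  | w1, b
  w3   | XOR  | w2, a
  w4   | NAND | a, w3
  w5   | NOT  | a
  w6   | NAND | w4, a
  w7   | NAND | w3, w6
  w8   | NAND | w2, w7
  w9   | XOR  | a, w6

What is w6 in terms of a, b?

(a NAND ((NOT a XOR b) XOR a)) NAND a

w1 = NOT a
w2 = w1 XOR b = NOT a XOR b
w3 = w2 XOR a = (NOT a XOR b) XOR a
w4 = a NAND w3 = a NAND ((NOT a XOR b) XOR a)
w6 = w4 NAND a = (a NAND ((NOT a XOR b) XOR a)) NAND a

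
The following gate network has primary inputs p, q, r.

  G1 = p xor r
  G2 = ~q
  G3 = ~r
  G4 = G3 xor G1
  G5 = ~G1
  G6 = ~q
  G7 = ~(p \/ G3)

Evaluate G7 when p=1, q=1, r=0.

G3 = ~0 = 1
G7 = ~(1 \/ 1) = 0

0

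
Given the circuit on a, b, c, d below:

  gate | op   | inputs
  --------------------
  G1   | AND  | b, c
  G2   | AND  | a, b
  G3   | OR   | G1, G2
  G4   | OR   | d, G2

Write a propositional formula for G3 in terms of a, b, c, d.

G1 = b AND c
G2 = a AND b
G3 = G1 OR G2 = (b AND c) OR (a AND b)

(b AND c) OR (a AND b)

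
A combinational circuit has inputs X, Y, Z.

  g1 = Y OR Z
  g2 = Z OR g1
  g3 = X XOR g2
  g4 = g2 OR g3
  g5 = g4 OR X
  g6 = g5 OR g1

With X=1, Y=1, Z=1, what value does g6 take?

g1 = 1 OR 1 = 1
g2 = 1 OR 1 = 1
g3 = 1 XOR 1 = 0
g4 = 1 OR 0 = 1
g5 = 1 OR 1 = 1
g6 = 1 OR 1 = 1

1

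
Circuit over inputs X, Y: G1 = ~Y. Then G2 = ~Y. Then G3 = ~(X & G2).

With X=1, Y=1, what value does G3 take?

G2 = ~1 = 0
G3 = ~(1 & 0) = 1

1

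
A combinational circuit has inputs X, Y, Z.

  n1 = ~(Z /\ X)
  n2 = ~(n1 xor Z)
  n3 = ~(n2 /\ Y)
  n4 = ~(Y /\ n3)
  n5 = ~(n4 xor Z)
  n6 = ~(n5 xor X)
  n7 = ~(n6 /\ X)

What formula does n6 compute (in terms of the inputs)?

n1 = ~(Z /\ X)
n2 = ~(n1 xor Z) = ~((~(Z /\ X)) xor Z)
n3 = ~(n2 /\ Y) = ~((~((~(Z /\ X)) xor Z)) /\ Y)
n4 = ~(Y /\ n3) = ~(Y /\ (~((~((~(Z /\ X)) xor Z)) /\ Y)))
n5 = ~(n4 xor Z) = ~((~(Y /\ (~((~((~(Z /\ X)) xor Z)) /\ Y)))) xor Z)
n6 = ~(n5 xor X) = ~((~((~(Y /\ (~((~((~(Z /\ X)) xor Z)) /\ Y)))) xor Z)) xor X)

~((~((~(Y /\ (~((~((~(Z /\ X)) xor Z)) /\ Y)))) xor Z)) xor X)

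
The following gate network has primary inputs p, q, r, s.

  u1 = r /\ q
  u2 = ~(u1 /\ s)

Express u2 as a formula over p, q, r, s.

u1 = r /\ q
u2 = ~(u1 /\ s) = ~((r /\ q) /\ s)

~((r /\ q) /\ s)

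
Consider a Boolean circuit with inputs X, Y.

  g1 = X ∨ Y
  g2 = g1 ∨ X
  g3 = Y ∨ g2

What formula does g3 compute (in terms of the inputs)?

Y ∨ ((X ∨ Y) ∨ X)

g1 = X ∨ Y
g2 = g1 ∨ X = (X ∨ Y) ∨ X
g3 = Y ∨ g2 = Y ∨ ((X ∨ Y) ∨ X)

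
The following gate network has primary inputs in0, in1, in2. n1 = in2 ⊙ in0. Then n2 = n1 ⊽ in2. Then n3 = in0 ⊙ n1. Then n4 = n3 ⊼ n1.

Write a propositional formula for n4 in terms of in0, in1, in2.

n1 = in2 ⊙ in0
n3 = in0 ⊙ n1 = in0 ⊙ (in2 ⊙ in0)
n4 = n3 ⊼ n1 = (in0 ⊙ (in2 ⊙ in0)) ⊼ (in2 ⊙ in0)

(in0 ⊙ (in2 ⊙ in0)) ⊼ (in2 ⊙ in0)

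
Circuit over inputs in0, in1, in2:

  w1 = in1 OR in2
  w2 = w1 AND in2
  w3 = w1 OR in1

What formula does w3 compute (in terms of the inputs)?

w1 = in1 OR in2
w3 = w1 OR in1 = (in1 OR in2) OR in1

(in1 OR in2) OR in1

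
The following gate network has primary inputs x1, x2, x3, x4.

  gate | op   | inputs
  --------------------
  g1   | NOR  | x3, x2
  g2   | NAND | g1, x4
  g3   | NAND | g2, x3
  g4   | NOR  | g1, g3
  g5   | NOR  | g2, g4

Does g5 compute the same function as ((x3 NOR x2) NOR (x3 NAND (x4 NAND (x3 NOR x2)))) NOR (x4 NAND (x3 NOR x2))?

g1 = x3 NOR x2
g2 = g1 NAND x4 = (x3 NOR x2) NAND x4
g3 = g2 NAND x3 = ((x3 NOR x2) NAND x4) NAND x3
g4 = g1 NOR g3 = (x3 NOR x2) NOR (((x3 NOR x2) NAND x4) NAND x3)
g5 = g2 NOR g4 = ((x3 NOR x2) NAND x4) NOR ((x3 NOR x2) NOR (((x3 NOR x2) NAND x4) NAND x3))
At x1=0, x2=0, x3=0, x4=0: circuit gives 0, formula gives 0.
At x1=0, x2=0, x3=0, x4=1: circuit gives 1, formula gives 1.
Agrees on all 16 inputs.

Yes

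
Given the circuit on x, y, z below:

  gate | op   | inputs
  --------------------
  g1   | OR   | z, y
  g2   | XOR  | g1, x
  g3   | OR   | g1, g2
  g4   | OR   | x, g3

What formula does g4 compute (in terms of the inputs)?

g1 = z OR y
g2 = g1 XOR x = (z OR y) XOR x
g3 = g1 OR g2 = (z OR y) OR ((z OR y) XOR x)
g4 = x OR g3 = x OR ((z OR y) OR ((z OR y) XOR x))

x OR ((z OR y) OR ((z OR y) XOR x))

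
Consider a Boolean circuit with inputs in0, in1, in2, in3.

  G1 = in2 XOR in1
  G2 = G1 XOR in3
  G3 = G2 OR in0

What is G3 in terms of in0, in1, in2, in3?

((in2 XOR in1) XOR in3) OR in0

G1 = in2 XOR in1
G2 = G1 XOR in3 = (in2 XOR in1) XOR in3
G3 = G2 OR in0 = ((in2 XOR in1) XOR in3) OR in0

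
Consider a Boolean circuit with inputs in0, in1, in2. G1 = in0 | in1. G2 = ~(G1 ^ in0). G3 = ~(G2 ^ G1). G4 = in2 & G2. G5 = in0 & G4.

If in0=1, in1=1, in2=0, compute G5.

G1 = 1 | 1 = 1
G2 = ~(1 ^ 1) = 1
G4 = 0 & 1 = 0
G5 = 1 & 0 = 0

0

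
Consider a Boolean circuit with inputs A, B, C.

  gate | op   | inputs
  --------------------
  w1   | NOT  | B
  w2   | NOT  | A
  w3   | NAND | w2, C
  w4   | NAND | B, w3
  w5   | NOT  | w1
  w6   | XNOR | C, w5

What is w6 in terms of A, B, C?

w1 = NOT B
w5 = NOT w1 = NOT NOT B
w6 = C XNOR w5 = C XNOR NOT NOT B

C XNOR NOT NOT B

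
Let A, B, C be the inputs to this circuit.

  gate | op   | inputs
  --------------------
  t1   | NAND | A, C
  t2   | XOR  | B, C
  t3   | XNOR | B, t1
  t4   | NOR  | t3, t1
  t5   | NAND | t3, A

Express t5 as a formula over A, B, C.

(B XNOR (A NAND C)) NAND A

t1 = A NAND C
t3 = B XNOR t1 = B XNOR (A NAND C)
t5 = t3 NAND A = (B XNOR (A NAND C)) NAND A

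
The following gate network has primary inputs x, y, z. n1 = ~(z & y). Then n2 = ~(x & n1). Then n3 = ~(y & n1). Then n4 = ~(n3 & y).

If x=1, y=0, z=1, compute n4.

1

n1 = ~(1 & 0) = 1
n3 = ~(0 & 1) = 1
n4 = ~(1 & 0) = 1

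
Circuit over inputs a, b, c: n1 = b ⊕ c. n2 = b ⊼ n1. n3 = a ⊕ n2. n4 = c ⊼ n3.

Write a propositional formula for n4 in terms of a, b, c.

c ⊼ (a ⊕ (b ⊼ (b ⊕ c)))

n1 = b ⊕ c
n2 = b ⊼ n1 = b ⊼ (b ⊕ c)
n3 = a ⊕ n2 = a ⊕ (b ⊼ (b ⊕ c))
n4 = c ⊼ n3 = c ⊼ (a ⊕ (b ⊼ (b ⊕ c)))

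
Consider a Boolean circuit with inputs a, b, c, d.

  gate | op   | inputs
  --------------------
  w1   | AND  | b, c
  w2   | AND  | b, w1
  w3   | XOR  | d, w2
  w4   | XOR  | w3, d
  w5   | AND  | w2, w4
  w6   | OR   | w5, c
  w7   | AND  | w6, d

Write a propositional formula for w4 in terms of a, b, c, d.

w1 = b AND c
w2 = b AND w1 = b AND (b AND c)
w3 = d XOR w2 = d XOR (b AND (b AND c))
w4 = w3 XOR d = (d XOR (b AND (b AND c))) XOR d

(d XOR (b AND (b AND c))) XOR d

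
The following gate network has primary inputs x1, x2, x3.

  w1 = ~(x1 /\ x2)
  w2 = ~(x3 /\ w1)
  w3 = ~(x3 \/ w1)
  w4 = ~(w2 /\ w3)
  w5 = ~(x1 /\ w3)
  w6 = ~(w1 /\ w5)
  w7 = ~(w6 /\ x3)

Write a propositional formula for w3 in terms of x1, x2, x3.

w1 = ~(x1 /\ x2)
w3 = ~(x3 \/ w1) = ~(x3 \/ (~(x1 /\ x2)))

~(x3 \/ (~(x1 /\ x2)))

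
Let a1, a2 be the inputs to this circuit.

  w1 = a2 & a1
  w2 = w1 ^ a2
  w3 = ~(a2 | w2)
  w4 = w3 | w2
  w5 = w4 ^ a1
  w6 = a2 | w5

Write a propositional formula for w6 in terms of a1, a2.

w1 = a2 & a1
w2 = w1 ^ a2 = (a2 & a1) ^ a2
w3 = ~(a2 | w2) = ~(a2 | ((a2 & a1) ^ a2))
w4 = w3 | w2 = (~(a2 | ((a2 & a1) ^ a2))) | ((a2 & a1) ^ a2)
w5 = w4 ^ a1 = ((~(a2 | ((a2 & a1) ^ a2))) | ((a2 & a1) ^ a2)) ^ a1
w6 = a2 | w5 = a2 | (((~(a2 | ((a2 & a1) ^ a2))) | ((a2 & a1) ^ a2)) ^ a1)

a2 | (((~(a2 | ((a2 & a1) ^ a2))) | ((a2 & a1) ^ a2)) ^ a1)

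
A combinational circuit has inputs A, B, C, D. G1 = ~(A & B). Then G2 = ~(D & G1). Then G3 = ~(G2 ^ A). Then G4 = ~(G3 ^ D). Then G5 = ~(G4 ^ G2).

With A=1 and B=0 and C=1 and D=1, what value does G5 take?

1

G1 = ~(1 & 0) = 1
G2 = ~(1 & 1) = 0
G3 = ~(0 ^ 1) = 0
G4 = ~(0 ^ 1) = 0
G5 = ~(0 ^ 0) = 1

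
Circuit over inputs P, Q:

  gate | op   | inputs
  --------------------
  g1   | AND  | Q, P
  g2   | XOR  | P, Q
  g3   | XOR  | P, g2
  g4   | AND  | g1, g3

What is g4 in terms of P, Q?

(Q AND P) AND (P XOR (P XOR Q))

g1 = Q AND P
g2 = P XOR Q
g3 = P XOR g2 = P XOR (P XOR Q)
g4 = g1 AND g3 = (Q AND P) AND (P XOR (P XOR Q))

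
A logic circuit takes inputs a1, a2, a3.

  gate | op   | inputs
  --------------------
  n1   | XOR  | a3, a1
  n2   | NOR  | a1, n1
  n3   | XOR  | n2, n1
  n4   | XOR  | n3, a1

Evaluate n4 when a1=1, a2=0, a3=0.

0

n1 = 0 XOR 1 = 1
n2 = 1 NOR 1 = 0
n3 = 0 XOR 1 = 1
n4 = 1 XOR 1 = 0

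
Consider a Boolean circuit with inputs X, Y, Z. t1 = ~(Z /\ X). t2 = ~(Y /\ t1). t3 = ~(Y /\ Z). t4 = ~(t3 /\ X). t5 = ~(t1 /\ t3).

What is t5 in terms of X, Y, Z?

t1 = ~(Z /\ X)
t3 = ~(Y /\ Z)
t5 = ~(t1 /\ t3) = ~((~(Z /\ X)) /\ (~(Y /\ Z)))

~((~(Z /\ X)) /\ (~(Y /\ Z)))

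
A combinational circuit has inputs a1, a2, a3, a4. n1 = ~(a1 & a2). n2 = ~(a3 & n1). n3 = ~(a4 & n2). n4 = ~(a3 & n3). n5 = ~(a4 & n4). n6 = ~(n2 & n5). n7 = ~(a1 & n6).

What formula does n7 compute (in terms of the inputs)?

n1 = ~(a1 & a2)
n2 = ~(a3 & n1) = ~(a3 & (~(a1 & a2)))
n3 = ~(a4 & n2) = ~(a4 & (~(a3 & (~(a1 & a2)))))
n4 = ~(a3 & n3) = ~(a3 & (~(a4 & (~(a3 & (~(a1 & a2)))))))
n5 = ~(a4 & n4) = ~(a4 & (~(a3 & (~(a4 & (~(a3 & (~(a1 & a2)))))))))
n6 = ~(n2 & n5) = ~((~(a3 & (~(a1 & a2)))) & (~(a4 & (~(a3 & (~(a4 & (~(a3 & (~(a1 & a2)))))))))))
n7 = ~(a1 & n6) = ~(a1 & (~((~(a3 & (~(a1 & a2)))) & (~(a4 & (~(a3 & (~(a4 & (~(a3 & (~(a1 & a2)))))))))))))

~(a1 & (~((~(a3 & (~(a1 & a2)))) & (~(a4 & (~(a3 & (~(a4 & (~(a3 & (~(a1 & a2)))))))))))))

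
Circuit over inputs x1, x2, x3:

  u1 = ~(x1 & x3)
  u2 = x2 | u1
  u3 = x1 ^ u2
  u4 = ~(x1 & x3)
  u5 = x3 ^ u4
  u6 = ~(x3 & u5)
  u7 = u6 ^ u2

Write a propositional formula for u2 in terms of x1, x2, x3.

x2 | (~(x1 & x3))

u1 = ~(x1 & x3)
u2 = x2 | u1 = x2 | (~(x1 & x3))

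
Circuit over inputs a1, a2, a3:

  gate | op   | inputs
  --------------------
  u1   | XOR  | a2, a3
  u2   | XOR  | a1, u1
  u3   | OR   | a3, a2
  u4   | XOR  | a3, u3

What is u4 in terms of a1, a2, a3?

a3 XOR (a3 OR a2)

u3 = a3 OR a2
u4 = a3 XOR u3 = a3 XOR (a3 OR a2)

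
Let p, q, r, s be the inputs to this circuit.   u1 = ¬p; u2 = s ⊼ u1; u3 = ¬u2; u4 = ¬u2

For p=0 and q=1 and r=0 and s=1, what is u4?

1

u1 = ¬0 = 1
u2 = 1 ⊼ 1 = 0
u4 = ¬0 = 1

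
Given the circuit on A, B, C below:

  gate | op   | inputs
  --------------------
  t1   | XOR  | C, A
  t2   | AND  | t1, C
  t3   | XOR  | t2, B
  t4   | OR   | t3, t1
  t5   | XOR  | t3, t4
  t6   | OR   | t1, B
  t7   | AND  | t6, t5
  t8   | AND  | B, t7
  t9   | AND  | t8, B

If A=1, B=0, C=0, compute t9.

t1 = 0 XOR 1 = 1
t2 = 1 AND 0 = 0
t3 = 0 XOR 0 = 0
t4 = 0 OR 1 = 1
t5 = 0 XOR 1 = 1
t6 = 1 OR 0 = 1
t7 = 1 AND 1 = 1
t8 = 0 AND 1 = 0
t9 = 0 AND 0 = 0

0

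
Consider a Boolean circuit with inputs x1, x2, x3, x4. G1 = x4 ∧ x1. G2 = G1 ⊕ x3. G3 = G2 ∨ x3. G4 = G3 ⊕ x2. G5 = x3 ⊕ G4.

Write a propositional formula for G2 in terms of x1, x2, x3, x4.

(x4 ∧ x1) ⊕ x3

G1 = x4 ∧ x1
G2 = G1 ⊕ x3 = (x4 ∧ x1) ⊕ x3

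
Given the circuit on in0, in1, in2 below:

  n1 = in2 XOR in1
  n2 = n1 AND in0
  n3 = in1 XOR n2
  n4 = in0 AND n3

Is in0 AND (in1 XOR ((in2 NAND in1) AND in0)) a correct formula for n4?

No

n1 = in2 XOR in1
n2 = n1 AND in0 = (in2 XOR in1) AND in0
n3 = in1 XOR n2 = in1 XOR ((in2 XOR in1) AND in0)
n4 = in0 AND n3 = in0 AND (in1 XOR ((in2 XOR in1) AND in0))
At in0=1, in1=0, in2=0: circuit gives 0, formula gives 1.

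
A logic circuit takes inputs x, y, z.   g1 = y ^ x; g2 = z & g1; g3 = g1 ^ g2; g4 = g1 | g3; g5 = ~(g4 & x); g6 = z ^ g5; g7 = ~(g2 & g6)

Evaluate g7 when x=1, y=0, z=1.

0

g1 = 0 ^ 1 = 1
g2 = 1 & 1 = 1
g3 = 1 ^ 1 = 0
g4 = 1 | 0 = 1
g5 = ~(1 & 1) = 0
g6 = 1 ^ 0 = 1
g7 = ~(1 & 1) = 0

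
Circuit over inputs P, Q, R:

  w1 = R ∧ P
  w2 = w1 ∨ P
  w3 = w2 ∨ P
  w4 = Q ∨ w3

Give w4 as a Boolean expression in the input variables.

Q ∨ (((R ∧ P) ∨ P) ∨ P)

w1 = R ∧ P
w2 = w1 ∨ P = (R ∧ P) ∨ P
w3 = w2 ∨ P = ((R ∧ P) ∨ P) ∨ P
w4 = Q ∨ w3 = Q ∨ (((R ∧ P) ∨ P) ∨ P)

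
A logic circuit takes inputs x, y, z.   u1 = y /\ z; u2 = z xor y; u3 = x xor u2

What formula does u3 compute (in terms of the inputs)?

u2 = z xor y
u3 = x xor u2 = x xor (z xor y)

x xor (z xor y)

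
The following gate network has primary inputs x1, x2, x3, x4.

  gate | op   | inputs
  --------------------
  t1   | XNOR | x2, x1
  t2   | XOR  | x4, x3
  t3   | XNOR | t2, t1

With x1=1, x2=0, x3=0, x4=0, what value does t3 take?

1

t1 = 0 XNOR 1 = 0
t2 = 0 XOR 0 = 0
t3 = 0 XNOR 0 = 1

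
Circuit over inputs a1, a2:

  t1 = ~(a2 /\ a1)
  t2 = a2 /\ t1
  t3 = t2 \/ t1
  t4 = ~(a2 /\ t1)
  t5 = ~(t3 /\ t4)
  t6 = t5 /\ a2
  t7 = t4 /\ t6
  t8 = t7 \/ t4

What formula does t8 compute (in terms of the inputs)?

((~(a2 /\ (~(a2 /\ a1)))) /\ ((~(((a2 /\ (~(a2 /\ a1))) \/ (~(a2 /\ a1))) /\ (~(a2 /\ (~(a2 /\ a1)))))) /\ a2)) \/ (~(a2 /\ (~(a2 /\ a1))))

t1 = ~(a2 /\ a1)
t2 = a2 /\ t1 = a2 /\ (~(a2 /\ a1))
t3 = t2 \/ t1 = (a2 /\ (~(a2 /\ a1))) \/ (~(a2 /\ a1))
t4 = ~(a2 /\ t1) = ~(a2 /\ (~(a2 /\ a1)))
t5 = ~(t3 /\ t4) = ~(((a2 /\ (~(a2 /\ a1))) \/ (~(a2 /\ a1))) /\ (~(a2 /\ (~(a2 /\ a1)))))
t6 = t5 /\ a2 = (~(((a2 /\ (~(a2 /\ a1))) \/ (~(a2 /\ a1))) /\ (~(a2 /\ (~(a2 /\ a1)))))) /\ a2
t7 = t4 /\ t6 = (~(a2 /\ (~(a2 /\ a1)))) /\ ((~(((a2 /\ (~(a2 /\ a1))) \/ (~(a2 /\ a1))) /\ (~(a2 /\ (~(a2 /\ a1)))))) /\ a2)
t8 = t7 \/ t4 = ((~(a2 /\ (~(a2 /\ a1)))) /\ ((~(((a2 /\ (~(a2 /\ a1))) \/ (~(a2 /\ a1))) /\ (~(a2 /\ (~(a2 /\ a1)))))) /\ a2)) \/ (~(a2 /\ (~(a2 /\ a1))))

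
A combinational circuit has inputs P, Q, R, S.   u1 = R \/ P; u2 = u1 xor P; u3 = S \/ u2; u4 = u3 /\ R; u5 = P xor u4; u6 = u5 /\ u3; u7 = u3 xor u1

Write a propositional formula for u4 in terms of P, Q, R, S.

u1 = R \/ P
u2 = u1 xor P = (R \/ P) xor P
u3 = S \/ u2 = S \/ ((R \/ P) xor P)
u4 = u3 /\ R = (S \/ ((R \/ P) xor P)) /\ R

(S \/ ((R \/ P) xor P)) /\ R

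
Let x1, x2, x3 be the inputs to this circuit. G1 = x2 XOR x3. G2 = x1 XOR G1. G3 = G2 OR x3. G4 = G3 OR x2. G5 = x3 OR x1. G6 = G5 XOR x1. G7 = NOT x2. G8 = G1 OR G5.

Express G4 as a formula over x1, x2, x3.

G1 = x2 XOR x3
G2 = x1 XOR G1 = x1 XOR (x2 XOR x3)
G3 = G2 OR x3 = (x1 XOR (x2 XOR x3)) OR x3
G4 = G3 OR x2 = ((x1 XOR (x2 XOR x3)) OR x3) OR x2

((x1 XOR (x2 XOR x3)) OR x3) OR x2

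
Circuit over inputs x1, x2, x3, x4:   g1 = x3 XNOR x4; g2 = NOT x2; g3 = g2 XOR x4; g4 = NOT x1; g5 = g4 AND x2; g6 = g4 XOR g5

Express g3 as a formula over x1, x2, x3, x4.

g2 = NOT x2
g3 = g2 XOR x4 = NOT x2 XOR x4

NOT x2 XOR x4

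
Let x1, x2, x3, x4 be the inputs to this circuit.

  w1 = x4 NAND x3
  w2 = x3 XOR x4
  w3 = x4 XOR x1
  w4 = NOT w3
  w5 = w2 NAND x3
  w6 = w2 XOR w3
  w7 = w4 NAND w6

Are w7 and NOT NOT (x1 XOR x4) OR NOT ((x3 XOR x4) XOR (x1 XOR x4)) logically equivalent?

w2 = x3 XOR x4
w3 = x4 XOR x1
w4 = NOT w3 = NOT (x4 XOR x1)
w6 = w2 XOR w3 = (x3 XOR x4) XOR (x4 XOR x1)
w7 = w4 NAND w6 = NOT (x4 XOR x1) NAND ((x3 XOR x4) XOR (x4 XOR x1))
At x1=0, x2=0, x3=1, x4=0: circuit gives 0, formula gives 0.
At x1=0, x2=0, x3=0, x4=0: circuit gives 1, formula gives 1.
Agrees on all 16 inputs.

Yes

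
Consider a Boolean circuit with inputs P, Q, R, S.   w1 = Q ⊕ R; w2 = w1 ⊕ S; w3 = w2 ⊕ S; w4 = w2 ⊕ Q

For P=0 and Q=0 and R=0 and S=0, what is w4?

w1 = 0 ⊕ 0 = 0
w2 = 0 ⊕ 0 = 0
w4 = 0 ⊕ 0 = 0

0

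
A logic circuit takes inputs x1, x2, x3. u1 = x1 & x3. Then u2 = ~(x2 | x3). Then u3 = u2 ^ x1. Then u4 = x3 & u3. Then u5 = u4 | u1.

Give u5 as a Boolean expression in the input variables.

(x3 & ((~(x2 | x3)) ^ x1)) | (x1 & x3)

u1 = x1 & x3
u2 = ~(x2 | x3)
u3 = u2 ^ x1 = (~(x2 | x3)) ^ x1
u4 = x3 & u3 = x3 & ((~(x2 | x3)) ^ x1)
u5 = u4 | u1 = (x3 & ((~(x2 | x3)) ^ x1)) | (x1 & x3)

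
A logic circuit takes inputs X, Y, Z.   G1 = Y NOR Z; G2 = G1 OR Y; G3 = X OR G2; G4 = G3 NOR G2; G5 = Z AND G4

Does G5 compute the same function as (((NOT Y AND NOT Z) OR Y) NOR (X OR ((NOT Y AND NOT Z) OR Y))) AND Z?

Yes

G1 = Y NOR Z
G2 = G1 OR Y = (Y NOR Z) OR Y
G3 = X OR G2 = X OR ((Y NOR Z) OR Y)
G4 = G3 NOR G2 = (X OR ((Y NOR Z) OR Y)) NOR ((Y NOR Z) OR Y)
G5 = Z AND G4 = Z AND ((X OR ((Y NOR Z) OR Y)) NOR ((Y NOR Z) OR Y))
At X=0, Y=0, Z=0: circuit gives 0, formula gives 0.
At X=0, Y=0, Z=1: circuit gives 1, formula gives 1.
Agrees on all 8 inputs.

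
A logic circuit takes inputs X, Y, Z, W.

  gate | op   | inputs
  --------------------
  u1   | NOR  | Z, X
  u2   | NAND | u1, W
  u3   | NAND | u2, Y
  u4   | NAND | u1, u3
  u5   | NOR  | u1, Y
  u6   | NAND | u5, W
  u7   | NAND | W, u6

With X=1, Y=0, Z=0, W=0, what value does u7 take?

u1 = 0 NOR 1 = 0
u5 = 0 NOR 0 = 1
u6 = 1 NAND 0 = 1
u7 = 0 NAND 1 = 1

1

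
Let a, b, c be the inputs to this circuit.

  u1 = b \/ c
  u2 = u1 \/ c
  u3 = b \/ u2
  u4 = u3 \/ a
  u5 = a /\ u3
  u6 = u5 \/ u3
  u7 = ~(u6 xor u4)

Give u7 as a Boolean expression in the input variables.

~(((a /\ (b \/ ((b \/ c) \/ c))) \/ (b \/ ((b \/ c) \/ c))) xor ((b \/ ((b \/ c) \/ c)) \/ a))

u1 = b \/ c
u2 = u1 \/ c = (b \/ c) \/ c
u3 = b \/ u2 = b \/ ((b \/ c) \/ c)
u4 = u3 \/ a = (b \/ ((b \/ c) \/ c)) \/ a
u5 = a /\ u3 = a /\ (b \/ ((b \/ c) \/ c))
u6 = u5 \/ u3 = (a /\ (b \/ ((b \/ c) \/ c))) \/ (b \/ ((b \/ c) \/ c))
u7 = ~(u6 xor u4) = ~(((a /\ (b \/ ((b \/ c) \/ c))) \/ (b \/ ((b \/ c) \/ c))) xor ((b \/ ((b \/ c) \/ c)) \/ a))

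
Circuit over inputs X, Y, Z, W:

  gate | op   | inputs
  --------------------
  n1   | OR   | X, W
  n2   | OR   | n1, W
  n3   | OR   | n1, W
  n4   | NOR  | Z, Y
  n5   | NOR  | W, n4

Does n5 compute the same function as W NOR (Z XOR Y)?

n4 = Z NOR Y
n5 = W NOR n4 = W NOR (Z NOR Y)
At X=0, Y=0, Z=0, W=0: circuit gives 0, formula gives 1.

No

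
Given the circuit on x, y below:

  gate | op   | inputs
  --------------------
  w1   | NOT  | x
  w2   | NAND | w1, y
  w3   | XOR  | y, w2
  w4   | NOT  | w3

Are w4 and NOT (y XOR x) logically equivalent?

w1 = NOT x
w2 = w1 NAND y = NOT x NAND y
w3 = y XOR w2 = y XOR (NOT x NAND y)
w4 = NOT w3 = NOT (y XOR (NOT x NAND y))
At x=0, y=0: circuit gives 0, formula gives 1.

No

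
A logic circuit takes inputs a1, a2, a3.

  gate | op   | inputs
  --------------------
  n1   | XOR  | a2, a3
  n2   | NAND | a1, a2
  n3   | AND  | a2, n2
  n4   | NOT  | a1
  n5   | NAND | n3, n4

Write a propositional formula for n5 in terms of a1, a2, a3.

(a2 AND (a1 NAND a2)) NAND NOT a1

n2 = a1 NAND a2
n3 = a2 AND n2 = a2 AND (a1 NAND a2)
n4 = NOT a1
n5 = n3 NAND n4 = (a2 AND (a1 NAND a2)) NAND NOT a1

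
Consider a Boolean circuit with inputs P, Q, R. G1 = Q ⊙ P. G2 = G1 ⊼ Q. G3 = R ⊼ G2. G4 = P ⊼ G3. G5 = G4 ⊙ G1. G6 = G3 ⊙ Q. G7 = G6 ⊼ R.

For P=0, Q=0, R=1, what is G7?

G1 = 0 ⊙ 0 = 1
G2 = 1 ⊼ 0 = 1
G3 = 1 ⊼ 1 = 0
G6 = 0 ⊙ 0 = 1
G7 = 1 ⊼ 1 = 0

0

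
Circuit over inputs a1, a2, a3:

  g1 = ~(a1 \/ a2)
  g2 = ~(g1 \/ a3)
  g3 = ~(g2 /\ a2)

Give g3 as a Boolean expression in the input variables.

~((~((~(a1 \/ a2)) \/ a3)) /\ a2)

g1 = ~(a1 \/ a2)
g2 = ~(g1 \/ a3) = ~((~(a1 \/ a2)) \/ a3)
g3 = ~(g2 /\ a2) = ~((~((~(a1 \/ a2)) \/ a3)) /\ a2)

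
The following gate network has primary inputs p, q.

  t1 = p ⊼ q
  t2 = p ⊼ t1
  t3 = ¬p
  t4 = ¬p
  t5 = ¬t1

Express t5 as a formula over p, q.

t1 = p ⊼ q
t5 = ¬t1 = ¬(p ⊼ q)

¬(p ⊼ q)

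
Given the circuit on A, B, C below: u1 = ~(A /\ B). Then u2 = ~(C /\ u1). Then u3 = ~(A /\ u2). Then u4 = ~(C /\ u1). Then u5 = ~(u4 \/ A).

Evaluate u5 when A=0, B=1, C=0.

u1 = ~(0 /\ 1) = 1
u4 = ~(0 /\ 1) = 1
u5 = ~(1 \/ 0) = 0

0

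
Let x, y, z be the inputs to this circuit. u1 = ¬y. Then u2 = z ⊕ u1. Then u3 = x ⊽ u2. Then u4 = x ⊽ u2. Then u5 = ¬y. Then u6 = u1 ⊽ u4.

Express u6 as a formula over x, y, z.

u1 = ¬y
u2 = z ⊕ u1 = z ⊕ ¬y
u4 = x ⊽ u2 = x ⊽ (z ⊕ ¬y)
u6 = u1 ⊽ u4 = ¬y ⊽ (x ⊽ (z ⊕ ¬y))

¬y ⊽ (x ⊽ (z ⊕ ¬y))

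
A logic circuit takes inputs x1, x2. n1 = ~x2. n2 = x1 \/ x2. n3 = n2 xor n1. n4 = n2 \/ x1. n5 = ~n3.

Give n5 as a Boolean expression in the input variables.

~((x1 \/ x2) xor ~x2)

n1 = ~x2
n2 = x1 \/ x2
n3 = n2 xor n1 = (x1 \/ x2) xor ~x2
n5 = ~n3 = ~((x1 \/ x2) xor ~x2)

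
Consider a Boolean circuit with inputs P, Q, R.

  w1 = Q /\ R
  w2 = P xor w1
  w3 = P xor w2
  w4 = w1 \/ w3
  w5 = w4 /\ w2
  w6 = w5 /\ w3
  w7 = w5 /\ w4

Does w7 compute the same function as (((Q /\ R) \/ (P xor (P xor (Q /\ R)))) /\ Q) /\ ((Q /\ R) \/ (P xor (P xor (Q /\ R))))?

No

w1 = Q /\ R
w2 = P xor w1 = P xor (Q /\ R)
w3 = P xor w2 = P xor (P xor (Q /\ R))
w4 = w1 \/ w3 = (Q /\ R) \/ (P xor (P xor (Q /\ R)))
w5 = w4 /\ w2 = ((Q /\ R) \/ (P xor (P xor (Q /\ R)))) /\ (P xor (Q /\ R))
w7 = w5 /\ w4 = (((Q /\ R) \/ (P xor (P xor (Q /\ R)))) /\ (P xor (Q /\ R))) /\ ((Q /\ R) \/ (P xor (P xor (Q /\ R))))
At P=1, Q=1, R=1: circuit gives 0, formula gives 1.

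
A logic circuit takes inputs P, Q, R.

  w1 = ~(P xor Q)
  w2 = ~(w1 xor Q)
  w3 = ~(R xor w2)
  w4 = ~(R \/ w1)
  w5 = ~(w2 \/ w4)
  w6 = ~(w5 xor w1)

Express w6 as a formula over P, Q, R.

w1 = ~(P xor Q)
w2 = ~(w1 xor Q) = ~((~(P xor Q)) xor Q)
w4 = ~(R \/ w1) = ~(R \/ (~(P xor Q)))
w5 = ~(w2 \/ w4) = ~((~((~(P xor Q)) xor Q)) \/ (~(R \/ (~(P xor Q)))))
w6 = ~(w5 xor w1) = ~((~((~((~(P xor Q)) xor Q)) \/ (~(R \/ (~(P xor Q)))))) xor (~(P xor Q)))

~((~((~((~(P xor Q)) xor Q)) \/ (~(R \/ (~(P xor Q)))))) xor (~(P xor Q)))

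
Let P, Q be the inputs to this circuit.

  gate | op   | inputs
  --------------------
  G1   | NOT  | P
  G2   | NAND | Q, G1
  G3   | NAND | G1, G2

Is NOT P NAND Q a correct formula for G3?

No

G1 = NOT P
G2 = Q NAND G1 = Q NAND NOT P
G3 = G1 NAND G2 = NOT P NAND (Q NAND NOT P)
At P=0, Q=0: circuit gives 0, formula gives 1.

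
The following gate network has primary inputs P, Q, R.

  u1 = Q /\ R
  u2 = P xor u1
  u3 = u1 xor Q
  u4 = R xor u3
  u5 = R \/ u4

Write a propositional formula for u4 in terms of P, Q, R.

u1 = Q /\ R
u3 = u1 xor Q = (Q /\ R) xor Q
u4 = R xor u3 = R xor ((Q /\ R) xor Q)

R xor ((Q /\ R) xor Q)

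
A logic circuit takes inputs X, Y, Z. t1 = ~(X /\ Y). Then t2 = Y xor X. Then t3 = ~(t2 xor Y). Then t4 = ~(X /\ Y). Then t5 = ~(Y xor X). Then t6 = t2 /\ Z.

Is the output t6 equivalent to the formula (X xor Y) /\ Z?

t2 = Y xor X
t6 = t2 /\ Z = (Y xor X) /\ Z
At X=0, Y=0, Z=0: circuit gives 0, formula gives 0.
At X=0, Y=1, Z=1: circuit gives 1, formula gives 1.
Agrees on all 8 inputs.

Yes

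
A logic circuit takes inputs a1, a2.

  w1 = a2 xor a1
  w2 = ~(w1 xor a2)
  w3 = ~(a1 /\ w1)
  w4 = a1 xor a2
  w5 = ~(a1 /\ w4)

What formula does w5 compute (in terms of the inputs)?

~(a1 /\ (a1 xor a2))

w4 = a1 xor a2
w5 = ~(a1 /\ w4) = ~(a1 /\ (a1 xor a2))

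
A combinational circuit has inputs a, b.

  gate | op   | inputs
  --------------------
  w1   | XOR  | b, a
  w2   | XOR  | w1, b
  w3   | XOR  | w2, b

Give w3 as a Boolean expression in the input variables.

((b XOR a) XOR b) XOR b

w1 = b XOR a
w2 = w1 XOR b = (b XOR a) XOR b
w3 = w2 XOR b = ((b XOR a) XOR b) XOR b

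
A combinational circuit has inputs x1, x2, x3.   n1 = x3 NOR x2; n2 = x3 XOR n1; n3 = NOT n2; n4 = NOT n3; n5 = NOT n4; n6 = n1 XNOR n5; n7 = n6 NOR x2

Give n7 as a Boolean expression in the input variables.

((x3 NOR x2) XNOR NOT NOT NOT (x3 XOR (x3 NOR x2))) NOR x2

n1 = x3 NOR x2
n2 = x3 XOR n1 = x3 XOR (x3 NOR x2)
n3 = NOT n2 = NOT (x3 XOR (x3 NOR x2))
n4 = NOT n3 = NOT NOT (x3 XOR (x3 NOR x2))
n5 = NOT n4 = NOT NOT NOT (x3 XOR (x3 NOR x2))
n6 = n1 XNOR n5 = (x3 NOR x2) XNOR NOT NOT NOT (x3 XOR (x3 NOR x2))
n7 = n6 NOR x2 = ((x3 NOR x2) XNOR NOT NOT NOT (x3 XOR (x3 NOR x2))) NOR x2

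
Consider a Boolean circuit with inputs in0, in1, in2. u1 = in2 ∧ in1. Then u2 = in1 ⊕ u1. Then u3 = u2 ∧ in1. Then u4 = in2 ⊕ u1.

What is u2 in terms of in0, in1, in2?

in1 ⊕ (in2 ∧ in1)

u1 = in2 ∧ in1
u2 = in1 ⊕ u1 = in1 ⊕ (in2 ∧ in1)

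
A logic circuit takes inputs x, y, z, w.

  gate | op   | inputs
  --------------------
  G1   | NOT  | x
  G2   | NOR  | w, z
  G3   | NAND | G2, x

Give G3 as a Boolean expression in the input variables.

(w NOR z) NAND x

G2 = w NOR z
G3 = G2 NAND x = (w NOR z) NAND x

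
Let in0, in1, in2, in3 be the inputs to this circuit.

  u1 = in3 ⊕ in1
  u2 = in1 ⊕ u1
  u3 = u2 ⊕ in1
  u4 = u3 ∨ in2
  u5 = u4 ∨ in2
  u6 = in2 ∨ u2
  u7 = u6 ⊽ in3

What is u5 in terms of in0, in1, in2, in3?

(((in1 ⊕ (in3 ⊕ in1)) ⊕ in1) ∨ in2) ∨ in2

u1 = in3 ⊕ in1
u2 = in1 ⊕ u1 = in1 ⊕ (in3 ⊕ in1)
u3 = u2 ⊕ in1 = (in1 ⊕ (in3 ⊕ in1)) ⊕ in1
u4 = u3 ∨ in2 = ((in1 ⊕ (in3 ⊕ in1)) ⊕ in1) ∨ in2
u5 = u4 ∨ in2 = (((in1 ⊕ (in3 ⊕ in1)) ⊕ in1) ∨ in2) ∨ in2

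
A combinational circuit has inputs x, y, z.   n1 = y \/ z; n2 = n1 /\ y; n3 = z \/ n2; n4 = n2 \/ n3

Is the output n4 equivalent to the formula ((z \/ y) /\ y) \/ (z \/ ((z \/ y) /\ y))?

Yes

n1 = y \/ z
n2 = n1 /\ y = (y \/ z) /\ y
n3 = z \/ n2 = z \/ ((y \/ z) /\ y)
n4 = n2 \/ n3 = ((y \/ z) /\ y) \/ (z \/ ((y \/ z) /\ y))
At x=0, y=0, z=0: circuit gives 0, formula gives 0.
At x=0, y=0, z=1: circuit gives 1, formula gives 1.
Agrees on all 8 inputs.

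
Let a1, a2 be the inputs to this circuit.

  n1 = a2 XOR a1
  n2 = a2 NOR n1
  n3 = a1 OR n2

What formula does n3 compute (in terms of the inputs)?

n1 = a2 XOR a1
n2 = a2 NOR n1 = a2 NOR (a2 XOR a1)
n3 = a1 OR n2 = a1 OR (a2 NOR (a2 XOR a1))

a1 OR (a2 NOR (a2 XOR a1))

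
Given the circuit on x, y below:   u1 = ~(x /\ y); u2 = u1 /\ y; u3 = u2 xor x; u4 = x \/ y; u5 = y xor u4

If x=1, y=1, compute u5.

u4 = 1 \/ 1 = 1
u5 = 1 xor 1 = 0

0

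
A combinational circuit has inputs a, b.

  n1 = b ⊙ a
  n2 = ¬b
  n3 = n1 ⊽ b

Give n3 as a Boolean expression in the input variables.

(b ⊙ a) ⊽ b

n1 = b ⊙ a
n3 = n1 ⊽ b = (b ⊙ a) ⊽ b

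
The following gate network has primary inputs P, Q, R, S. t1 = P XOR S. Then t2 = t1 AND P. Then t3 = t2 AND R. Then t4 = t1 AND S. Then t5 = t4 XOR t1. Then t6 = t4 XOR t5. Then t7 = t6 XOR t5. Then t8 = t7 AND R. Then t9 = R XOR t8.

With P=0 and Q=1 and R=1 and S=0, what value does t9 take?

t1 = 0 XOR 0 = 0
t4 = 0 AND 0 = 0
t5 = 0 XOR 0 = 0
t6 = 0 XOR 0 = 0
t7 = 0 XOR 0 = 0
t8 = 0 AND 1 = 0
t9 = 1 XOR 0 = 1

1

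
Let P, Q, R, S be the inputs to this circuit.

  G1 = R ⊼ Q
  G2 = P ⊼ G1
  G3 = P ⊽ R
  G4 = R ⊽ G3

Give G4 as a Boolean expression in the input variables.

R ⊽ (P ⊽ R)

G3 = P ⊽ R
G4 = R ⊽ G3 = R ⊽ (P ⊽ R)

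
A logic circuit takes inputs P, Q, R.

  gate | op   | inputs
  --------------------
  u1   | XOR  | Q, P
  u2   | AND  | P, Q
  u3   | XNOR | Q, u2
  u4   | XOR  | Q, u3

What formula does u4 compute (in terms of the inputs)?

u2 = P AND Q
u3 = Q XNOR u2 = Q XNOR (P AND Q)
u4 = Q XOR u3 = Q XOR (Q XNOR (P AND Q))

Q XOR (Q XNOR (P AND Q))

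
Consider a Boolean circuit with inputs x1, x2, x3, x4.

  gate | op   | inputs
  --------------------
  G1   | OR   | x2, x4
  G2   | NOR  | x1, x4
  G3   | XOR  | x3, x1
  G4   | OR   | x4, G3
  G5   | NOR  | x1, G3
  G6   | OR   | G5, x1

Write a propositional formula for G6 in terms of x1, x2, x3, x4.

(x1 NOR (x3 XOR x1)) OR x1

G3 = x3 XOR x1
G5 = x1 NOR G3 = x1 NOR (x3 XOR x1)
G6 = G5 OR x1 = (x1 NOR (x3 XOR x1)) OR x1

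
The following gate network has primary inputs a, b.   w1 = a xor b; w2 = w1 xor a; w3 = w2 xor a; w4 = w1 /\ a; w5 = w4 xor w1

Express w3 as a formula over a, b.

((a xor b) xor a) xor a

w1 = a xor b
w2 = w1 xor a = (a xor b) xor a
w3 = w2 xor a = ((a xor b) xor a) xor a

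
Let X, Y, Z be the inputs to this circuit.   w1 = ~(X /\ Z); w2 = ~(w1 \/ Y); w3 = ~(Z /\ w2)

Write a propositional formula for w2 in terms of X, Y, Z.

~((~(X /\ Z)) \/ Y)

w1 = ~(X /\ Z)
w2 = ~(w1 \/ Y) = ~((~(X /\ Z)) \/ Y)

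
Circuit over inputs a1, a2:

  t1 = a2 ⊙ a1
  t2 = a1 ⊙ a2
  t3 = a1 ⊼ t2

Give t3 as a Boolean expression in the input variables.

t2 = a1 ⊙ a2
t3 = a1 ⊼ t2 = a1 ⊼ (a1 ⊙ a2)

a1 ⊼ (a1 ⊙ a2)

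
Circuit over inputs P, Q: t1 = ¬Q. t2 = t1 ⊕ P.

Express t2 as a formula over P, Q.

¬Q ⊕ P

t1 = ¬Q
t2 = t1 ⊕ P = ¬Q ⊕ P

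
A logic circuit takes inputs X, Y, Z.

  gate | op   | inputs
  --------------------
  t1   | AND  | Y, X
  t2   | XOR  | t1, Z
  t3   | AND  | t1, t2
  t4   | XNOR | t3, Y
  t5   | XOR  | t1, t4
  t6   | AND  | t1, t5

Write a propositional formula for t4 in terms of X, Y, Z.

t1 = Y AND X
t2 = t1 XOR Z = (Y AND X) XOR Z
t3 = t1 AND t2 = (Y AND X) AND ((Y AND X) XOR Z)
t4 = t3 XNOR Y = ((Y AND X) AND ((Y AND X) XOR Z)) XNOR Y

((Y AND X) AND ((Y AND X) XOR Z)) XNOR Y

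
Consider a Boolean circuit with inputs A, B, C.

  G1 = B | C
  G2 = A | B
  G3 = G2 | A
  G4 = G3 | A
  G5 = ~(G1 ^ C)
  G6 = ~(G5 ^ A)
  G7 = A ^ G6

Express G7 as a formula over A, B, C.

A ^ (~((~((B | C) ^ C)) ^ A))

G1 = B | C
G5 = ~(G1 ^ C) = ~((B | C) ^ C)
G6 = ~(G5 ^ A) = ~((~((B | C) ^ C)) ^ A)
G7 = A ^ G6 = A ^ (~((~((B | C) ^ C)) ^ A))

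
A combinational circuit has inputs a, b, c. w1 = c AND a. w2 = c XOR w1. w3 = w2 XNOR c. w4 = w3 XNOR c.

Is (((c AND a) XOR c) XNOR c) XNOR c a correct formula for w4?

w1 = c AND a
w2 = c XOR w1 = c XOR (c AND a)
w3 = w2 XNOR c = (c XOR (c AND a)) XNOR c
w4 = w3 XNOR c = ((c XOR (c AND a)) XNOR c) XNOR c
At a=0, b=0, c=0: circuit gives 0, formula gives 0.
At a=0, b=0, c=1: circuit gives 1, formula gives 1.
Agrees on all 8 inputs.

Yes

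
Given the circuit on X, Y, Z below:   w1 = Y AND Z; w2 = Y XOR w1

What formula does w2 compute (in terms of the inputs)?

Y XOR (Y AND Z)

w1 = Y AND Z
w2 = Y XOR w1 = Y XOR (Y AND Z)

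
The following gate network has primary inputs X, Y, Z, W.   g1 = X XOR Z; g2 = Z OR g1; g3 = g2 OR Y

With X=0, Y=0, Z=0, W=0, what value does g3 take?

0

g1 = 0 XOR 0 = 0
g2 = 0 OR 0 = 0
g3 = 0 OR 0 = 0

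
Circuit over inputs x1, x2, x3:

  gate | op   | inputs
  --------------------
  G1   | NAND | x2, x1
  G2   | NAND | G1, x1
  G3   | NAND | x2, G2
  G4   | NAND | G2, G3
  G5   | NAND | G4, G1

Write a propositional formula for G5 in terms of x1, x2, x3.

(((x2 NAND x1) NAND x1) NAND (x2 NAND ((x2 NAND x1) NAND x1))) NAND (x2 NAND x1)

G1 = x2 NAND x1
G2 = G1 NAND x1 = (x2 NAND x1) NAND x1
G3 = x2 NAND G2 = x2 NAND ((x2 NAND x1) NAND x1)
G4 = G2 NAND G3 = ((x2 NAND x1) NAND x1) NAND (x2 NAND ((x2 NAND x1) NAND x1))
G5 = G4 NAND G1 = (((x2 NAND x1) NAND x1) NAND (x2 NAND ((x2 NAND x1) NAND x1))) NAND (x2 NAND x1)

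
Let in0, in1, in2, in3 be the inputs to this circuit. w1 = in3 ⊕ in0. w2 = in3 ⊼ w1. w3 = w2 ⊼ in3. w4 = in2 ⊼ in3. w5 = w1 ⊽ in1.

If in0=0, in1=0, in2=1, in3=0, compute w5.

w1 = 0 ⊕ 0 = 0
w5 = 0 ⊽ 0 = 1

1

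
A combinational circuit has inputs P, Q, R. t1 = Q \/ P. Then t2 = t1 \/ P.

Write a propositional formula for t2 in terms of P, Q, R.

(Q \/ P) \/ P

t1 = Q \/ P
t2 = t1 \/ P = (Q \/ P) \/ P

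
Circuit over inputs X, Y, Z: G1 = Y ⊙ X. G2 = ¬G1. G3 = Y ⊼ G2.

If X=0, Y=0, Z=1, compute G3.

G1 = 0 ⊙ 0 = 1
G2 = ¬1 = 0
G3 = 0 ⊼ 0 = 1

1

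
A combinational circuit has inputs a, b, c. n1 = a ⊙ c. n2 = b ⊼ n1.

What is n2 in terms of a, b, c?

b ⊼ (a ⊙ c)

n1 = a ⊙ c
n2 = b ⊼ n1 = b ⊼ (a ⊙ c)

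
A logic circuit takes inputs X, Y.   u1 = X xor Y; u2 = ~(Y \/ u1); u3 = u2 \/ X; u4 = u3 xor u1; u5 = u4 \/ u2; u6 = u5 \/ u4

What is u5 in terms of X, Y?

(((~(Y \/ (X xor Y))) \/ X) xor (X xor Y)) \/ (~(Y \/ (X xor Y)))

u1 = X xor Y
u2 = ~(Y \/ u1) = ~(Y \/ (X xor Y))
u3 = u2 \/ X = (~(Y \/ (X xor Y))) \/ X
u4 = u3 xor u1 = ((~(Y \/ (X xor Y))) \/ X) xor (X xor Y)
u5 = u4 \/ u2 = (((~(Y \/ (X xor Y))) \/ X) xor (X xor Y)) \/ (~(Y \/ (X xor Y)))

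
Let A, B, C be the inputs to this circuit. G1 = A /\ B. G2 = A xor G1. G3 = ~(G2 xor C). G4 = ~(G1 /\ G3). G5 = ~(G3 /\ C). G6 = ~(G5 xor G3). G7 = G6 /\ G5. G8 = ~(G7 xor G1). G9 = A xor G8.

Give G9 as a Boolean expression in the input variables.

G1 = A /\ B
G2 = A xor G1 = A xor (A /\ B)
G3 = ~(G2 xor C) = ~((A xor (A /\ B)) xor C)
G5 = ~(G3 /\ C) = ~((~((A xor (A /\ B)) xor C)) /\ C)
G6 = ~(G5 xor G3) = ~((~((~((A xor (A /\ B)) xor C)) /\ C)) xor (~((A xor (A /\ B)) xor C)))
G7 = G6 /\ G5 = (~((~((~((A xor (A /\ B)) xor C)) /\ C)) xor (~((A xor (A /\ B)) xor C)))) /\ (~((~((A xor (A /\ B)) xor C)) /\ C))
G8 = ~(G7 xor G1) = ~(((~((~((~((A xor (A /\ B)) xor C)) /\ C)) xor (~((A xor (A /\ B)) xor C)))) /\ (~((~((A xor (A /\ B)) xor C)) /\ C))) xor (A /\ B))
G9 = A xor G8 = A xor (~(((~((~((~((A xor (A /\ B)) xor C)) /\ C)) xor (~((A xor (A /\ B)) xor C)))) /\ (~((~((A xor (A /\ B)) xor C)) /\ C))) xor (A /\ B)))

A xor (~(((~((~((~((A xor (A /\ B)) xor C)) /\ C)) xor (~((A xor (A /\ B)) xor C)))) /\ (~((~((A xor (A /\ B)) xor C)) /\ C))) xor (A /\ B)))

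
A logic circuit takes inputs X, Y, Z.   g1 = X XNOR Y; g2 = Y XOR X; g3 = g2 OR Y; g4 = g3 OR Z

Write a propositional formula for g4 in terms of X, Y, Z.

g2 = Y XOR X
g3 = g2 OR Y = (Y XOR X) OR Y
g4 = g3 OR Z = ((Y XOR X) OR Y) OR Z

((Y XOR X) OR Y) OR Z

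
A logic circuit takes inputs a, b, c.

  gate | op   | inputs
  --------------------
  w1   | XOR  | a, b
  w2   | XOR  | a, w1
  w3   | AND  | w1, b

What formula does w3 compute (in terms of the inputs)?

(a XOR b) AND b

w1 = a XOR b
w3 = w1 AND b = (a XOR b) AND b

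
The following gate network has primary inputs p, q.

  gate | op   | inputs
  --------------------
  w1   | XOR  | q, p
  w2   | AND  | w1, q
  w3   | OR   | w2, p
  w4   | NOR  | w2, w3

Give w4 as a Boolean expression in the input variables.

((q XOR p) AND q) NOR (((q XOR p) AND q) OR p)

w1 = q XOR p
w2 = w1 AND q = (q XOR p) AND q
w3 = w2 OR p = ((q XOR p) AND q) OR p
w4 = w2 NOR w3 = ((q XOR p) AND q) NOR (((q XOR p) AND q) OR p)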